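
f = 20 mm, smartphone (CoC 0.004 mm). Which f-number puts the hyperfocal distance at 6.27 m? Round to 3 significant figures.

Rearrange H = f²/(N·c) + f for N: N = f² / ((H − f)·c).
N = 20² / ((6270 − 20) × 0.004) = 400 / 25.00 ≈ 16.

f/16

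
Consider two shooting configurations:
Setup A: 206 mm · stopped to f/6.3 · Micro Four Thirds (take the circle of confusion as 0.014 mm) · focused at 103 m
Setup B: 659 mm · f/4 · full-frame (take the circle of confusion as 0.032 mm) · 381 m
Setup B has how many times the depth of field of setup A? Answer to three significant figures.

1.88

Setup A: H = 206²/(6.3×0.014) + 206 ≈ 481339.8 mm; DoF = Df − Dn = 130985 − 84868 ≈ 46117 mm.
Setup B: H = 659²/(4×0.032) + 659 ≈ 3393479.3 mm; DoF = Df − Dn = 429103 − 342595 ≈ 86508 mm.
Ratio = 86508 / 46117 ≈ 1.88.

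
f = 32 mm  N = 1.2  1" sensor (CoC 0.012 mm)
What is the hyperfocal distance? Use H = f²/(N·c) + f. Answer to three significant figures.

Hyperfocal distance H = f²/(N·c) + f = 32²/(1.2 × 0.012) + 32 = 1024/0.0144 + 32 ≈ 71143.1 mm ≈ 71.1 m.

71.1 m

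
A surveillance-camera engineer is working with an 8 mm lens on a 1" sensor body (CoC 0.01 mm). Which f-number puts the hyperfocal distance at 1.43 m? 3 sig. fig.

f/4.50

Rearrange H = f²/(N·c) + f for N: N = f² / ((H − f)·c).
N = 8² / ((1430 − 8) × 0.01) = 64 / 14.22 ≈ 4.50.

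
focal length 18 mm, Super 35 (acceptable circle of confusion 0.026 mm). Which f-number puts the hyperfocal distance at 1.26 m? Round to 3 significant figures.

Rearrange H = f²/(N·c) + f for N: N = f² / ((H − f)·c).
N = 18² / ((1260 − 18) × 0.026) = 324 / 32.29 ≈ 10.

f/10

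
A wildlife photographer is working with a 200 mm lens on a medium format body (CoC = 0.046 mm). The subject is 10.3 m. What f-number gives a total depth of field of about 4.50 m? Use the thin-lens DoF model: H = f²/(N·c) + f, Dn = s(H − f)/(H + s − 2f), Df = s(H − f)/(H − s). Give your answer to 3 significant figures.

Write h = H − f = f²/(N·c). The thin-lens limits are Dn = s·h/(h + (s−f)) and Df = s·h/(h − (s−f)), so DoF = Df − Dn = 2·s·(s−f)·h / (h² − (s−f)²).
That is a quadratic in h: DoF·h² − 2·s·(s−f)·h − DoF·(s−f)² = 0 ⇒ h = (s−f)·(s + √(s² + DoF²)) / DoF = 10100 × (10300 + √(10300² + 4500²)) / 4500 = 10100 × (10300 + 11240.1) / 4500 ≈ 48346 mm.
Then N = f²/(c·h) = 200² / (0.046 × 48346) = 40000 / 2223.9 ≈ 18.

f/18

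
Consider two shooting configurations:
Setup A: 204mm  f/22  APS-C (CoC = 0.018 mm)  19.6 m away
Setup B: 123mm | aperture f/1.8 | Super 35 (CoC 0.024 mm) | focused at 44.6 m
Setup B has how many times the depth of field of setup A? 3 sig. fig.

Setup A: H = 204²/(22×0.018) + 204 ≈ 105294.9 mm; DoF = Df − Dn = 24036.2 − 16546.2 ≈ 7490.0 mm.
Setup B: H = 123²/(1.8×0.024) + 123 ≈ 350331.3 mm; DoF = Df − Dn = 51088 − 39574 ≈ 11514 mm.
Ratio = 11514 / 7490.0 ≈ 1.54.

1.54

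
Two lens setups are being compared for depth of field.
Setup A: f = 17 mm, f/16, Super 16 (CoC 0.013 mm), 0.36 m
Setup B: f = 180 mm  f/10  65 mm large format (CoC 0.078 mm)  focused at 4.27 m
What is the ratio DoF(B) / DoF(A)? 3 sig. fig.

4.49

Setup A: H = 17²/(16×0.013) + 17 ≈ 1406.4 mm; DoF = Df − Dn = 478.00 − 288.72 ≈ 189.28 mm.
Setup B: H = 180²/(10×0.078) + 180 ≈ 41718.5 mm; DoF = Df − Dn = 4736.36 − 3887.25 ≈ 849.11 mm.
Ratio = 849.11 / 189.28 ≈ 4.49.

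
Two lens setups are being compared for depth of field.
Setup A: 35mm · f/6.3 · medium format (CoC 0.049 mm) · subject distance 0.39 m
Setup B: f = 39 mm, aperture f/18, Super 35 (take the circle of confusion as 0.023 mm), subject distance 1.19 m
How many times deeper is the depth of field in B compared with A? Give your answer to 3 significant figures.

Setup A: H = 35²/(6.3×0.049) + 35 ≈ 4003.3 mm; DoF = Df − Dn = 428.317 − 357.976 ≈ 70.341 mm.
Setup B: H = 39²/(18×0.023) + 39 ≈ 3712.9 mm; DoF = Df − Dn = 1732.90 − 906.12 ≈ 826.78 mm.
Ratio = 826.78 / 70.341 ≈ 11.8.

11.8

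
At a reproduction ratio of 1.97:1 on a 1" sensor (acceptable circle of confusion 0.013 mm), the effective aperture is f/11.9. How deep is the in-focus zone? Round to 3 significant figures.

0.0797 mm

At magnification m, DoF ≈ 2·N_eff·c/m² = 2 × 11.9 × 0.013 / 1.97² = 0.3094 / 3.881 ≈ 0.0797 mm.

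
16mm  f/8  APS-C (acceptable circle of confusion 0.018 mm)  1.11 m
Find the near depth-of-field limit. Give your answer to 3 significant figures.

0.687 m

Hyperfocal distance H = f²/(N·c) + f = 16²/(8 × 0.018) + 16 = 256/0.144 + 16 ≈ 1793.8 mm ≈ 1.794 m.
Near limit Dn = s·(H − f)/(H + s − 2f) = 1110 × (1793.8 − 16) / (1793.8 + 1110 − 2 × 16) = 1110 × 1777.8 / 2871.8 ≈ 687.15 mm ≈ 0.687 m.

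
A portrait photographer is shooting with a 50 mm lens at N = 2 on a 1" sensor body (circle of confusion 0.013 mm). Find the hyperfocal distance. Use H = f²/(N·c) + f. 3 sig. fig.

96.2 m

Hyperfocal distance H = f²/(N·c) + f = 50²/(2 × 0.013) + 50 = 2500/0.026 + 50 ≈ 96203.8 mm ≈ 96.2 m.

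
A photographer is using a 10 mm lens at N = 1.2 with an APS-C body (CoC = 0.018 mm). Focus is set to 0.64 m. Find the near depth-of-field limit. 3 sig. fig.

Hyperfocal distance H = f²/(N·c) + f = 10²/(1.2 × 0.018) + 10 = 100/0.0216 + 10 ≈ 4639.6 mm ≈ 4.640 m.
Near limit Dn = s·(H − f)/(H + s − 2f) = 640 × (4639.6 − 10) / (4639.6 + 640 − 2 × 10) = 640 × 4629.6 / 5259.6 ≈ 563.34 mm ≈ 0.563 m.

0.563 m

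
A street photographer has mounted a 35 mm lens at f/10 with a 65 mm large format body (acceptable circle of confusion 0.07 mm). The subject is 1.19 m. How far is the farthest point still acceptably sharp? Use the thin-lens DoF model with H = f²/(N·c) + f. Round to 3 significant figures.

3.50 m

Hyperfocal distance H = f²/(N·c) + f = 35²/(10 × 0.07) + 35 = 1225/0.7 + 35 ≈ 1785.0 mm ≈ 1.785 m.
Far limit Df = s·(H − f)/(H − s) = 1190 × (1785.0 − 35) / (1785.0 − 1190) = 1190 × 1750.0 / 595.0 ≈ 3500.0 mm ≈ 3.50 m.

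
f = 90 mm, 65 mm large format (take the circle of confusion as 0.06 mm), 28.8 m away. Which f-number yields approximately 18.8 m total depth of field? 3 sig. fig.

Write h = H − f = f²/(N·c). The thin-lens limits are Dn = s·h/(h + (s−f)) and Df = s·h/(h − (s−f)), so DoF = Df − Dn = 2·s·(s−f)·h / (h² − (s−f)²).
That is a quadratic in h: DoF·h² − 2·s·(s−f)·h − DoF·(s−f)² = 0 ⇒ h = (s−f)·(s + √(s² + DoF²)) / DoF = 28710 × (28800 + √(28800² + 18800²)) / 18800 = 28710 × (28800 + 34393.0) / 18800 ≈ 96504 mm.
Then N = f²/(c·h) = 90² / (0.06 × 96504) = 8100 / 5790.2 ≈ 1.40.

f/1.40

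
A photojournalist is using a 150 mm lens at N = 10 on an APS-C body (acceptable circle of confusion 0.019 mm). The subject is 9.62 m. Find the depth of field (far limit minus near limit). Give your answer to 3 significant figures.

Hyperfocal distance H = f²/(N·c) + f = 150²/(10 × 0.019) + 150 = 22500/0.19 + 150 ≈ 118571.1 mm ≈ 118.6 m.
Near limit Dn = s·(H − f)/(H + s − 2f) = 9620 × (118571.1 − 150) / (118571.1 + 9620 − 2 × 150) = 9620 × 118421.1 / 127891.1 ≈ 8907.7 mm.
Far limit Df = s·(H − f)/(H − s) = 9620 × (118571.1 − 150) / (118571.1 − 9620) = 9620 × 118421.1 / 108951.1 ≈ 10456.2 mm.
Depth of field = Df − Dn = 10456.2 − 8907.7 ≈ 1548.5 mm ≈ 1.55 m.

1.55 m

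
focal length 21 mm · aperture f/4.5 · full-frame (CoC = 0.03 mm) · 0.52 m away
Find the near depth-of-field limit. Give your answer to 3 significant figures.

Hyperfocal distance H = f²/(N·c) + f = 21²/(4.5 × 0.03) + 21 = 441/0.135 + 21 ≈ 3287.7 mm ≈ 3.288 m.
Near limit Dn = s·(H − f)/(H + s − 2f) = 520 × (3287.7 − 21) / (3287.7 + 520 − 2 × 21) = 520 × 3266.7 / 3765.7 ≈ 451.09 mm.

451 mm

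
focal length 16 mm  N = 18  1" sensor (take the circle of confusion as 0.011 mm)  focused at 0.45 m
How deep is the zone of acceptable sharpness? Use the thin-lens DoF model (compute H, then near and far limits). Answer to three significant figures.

340 mm

Hyperfocal distance H = f²/(N·c) + f = 16²/(18 × 0.011) + 16 = 256/0.198 + 16 ≈ 1308.9 mm ≈ 1.309 m.
Near limit Dn = s·(H − f)/(H + s − 2f) = 450 × (1308.9 − 16) / (1308.9 + 450 − 2 × 16) = 450 × 1292.9 / 1726.9 ≈ 336.91 mm.
Far limit Df = s·(H − f)/(H − s) = 450 × (1308.9 − 16) / (1308.9 − 450) = 450 × 1292.9 / 858.9 ≈ 677.38 mm.
Depth of field = Df − Dn = 677.38 − 336.91 ≈ 340.47 mm.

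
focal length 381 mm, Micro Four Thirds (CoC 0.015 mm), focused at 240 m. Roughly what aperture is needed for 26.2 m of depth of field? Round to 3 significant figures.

f/2.20

Write h = H − f = f²/(N·c). The thin-lens limits are Dn = s·h/(h + (s−f)) and Df = s·h/(h − (s−f)), so DoF = Df − Dn = 2·s·(s−f)·h / (h² − (s−f)²).
That is a quadratic in h: DoF·h² − 2·s·(s−f)·h − DoF·(s−f)² = 0 ⇒ h = (s−f)·(s + √(s² + DoF²)) / DoF = 239619 × (240000 + √(240000² + 26200²)) / 26200 = 239619 × (240000 + 241426) / 26200 ≈ 4403007 mm.
Then N = f²/(c·h) = 381² / (0.015 × 4403007) = 145161 / 66045 ≈ 2.20.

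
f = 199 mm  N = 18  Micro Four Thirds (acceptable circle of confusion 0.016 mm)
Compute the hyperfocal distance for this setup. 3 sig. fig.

Hyperfocal distance H = f²/(N·c) + f = 199²/(18 × 0.016) + 199 = 39601/0.288 + 199 ≈ 137702.5 mm ≈ 138 m.

138 m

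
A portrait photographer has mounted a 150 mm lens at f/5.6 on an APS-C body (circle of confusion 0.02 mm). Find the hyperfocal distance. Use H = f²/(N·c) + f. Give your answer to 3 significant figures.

Hyperfocal distance H = f²/(N·c) + f = 150²/(5.6 × 0.02) + 150 = 22500/0.112 + 150 ≈ 201042.9 mm ≈ 201 m.

201 m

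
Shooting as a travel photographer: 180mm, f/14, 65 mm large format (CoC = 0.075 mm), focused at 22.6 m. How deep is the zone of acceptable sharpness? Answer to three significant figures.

Hyperfocal distance H = f²/(N·c) + f = 180²/(14 × 0.075) + 180 = 32400/1.05 + 180 ≈ 31037.1 mm ≈ 31.04 m.
Near limit Dn = s·(H − f)/(H + s − 2f) = 22600 × (31037.1 − 180) / (31037.1 + 22600 − 2 × 180) = 22600 × 30857.1 / 53277.1 ≈ 13090 mm.
Far limit Df = s·(H − f)/(H − s) = 22600 × (31037.1 − 180) / (31037.1 − 22600) = 22600 × 30857.1 / 8437.1 ≈ 82655 mm.
Depth of field = Df − Dn = 82655 − 13090 ≈ 69565 mm ≈ 69.6 m.

69.6 m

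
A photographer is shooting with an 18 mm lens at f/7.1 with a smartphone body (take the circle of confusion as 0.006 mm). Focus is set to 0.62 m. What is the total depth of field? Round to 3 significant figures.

Hyperfocal distance H = f²/(N·c) + f = 18²/(7.1 × 0.006) + 18 = 324/0.0426 + 18 ≈ 7623.6 mm ≈ 7.624 m.
Near limit Dn = s·(H − f)/(H + s − 2f) = 620 × (7623.6 − 18) / (7623.6 + 620 − 2 × 18) = 620 × 7605.6 / 8207.6 ≈ 574.525 mm.
Far limit Df = s·(H − f)/(H − s) = 620 × (7623.6 − 18) / (7623.6 − 620) = 620 × 7605.6 / 7003.6 ≈ 673.292 mm.
Depth of field = Df − Dn = 673.292 − 574.525 ≈ 98.767 mm.

98.8 mm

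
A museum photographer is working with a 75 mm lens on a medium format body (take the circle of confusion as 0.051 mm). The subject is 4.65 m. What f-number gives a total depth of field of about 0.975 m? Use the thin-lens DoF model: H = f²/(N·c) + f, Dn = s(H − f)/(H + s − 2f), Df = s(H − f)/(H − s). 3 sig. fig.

Write h = H − f = f²/(N·c). The thin-lens limits are Dn = s·h/(h + (s−f)) and Df = s·h/(h − (s−f)), so DoF = Df − Dn = 2·s·(s−f)·h / (h² − (s−f)²).
That is a quadratic in h: DoF·h² − 2·s·(s−f)·h − DoF·(s−f)² = 0 ⇒ h = (s−f)·(s + √(s² + DoF²)) / DoF = 4575 × (4650 + √(4650² + 975²)) / 975 = 4575 × (4650 + 4751.12) / 975 ≈ 44113 mm.
Then N = f²/(c·h) = 75² / (0.051 × 44113) = 5625 / 2249.8 ≈ 2.50.

f/2.50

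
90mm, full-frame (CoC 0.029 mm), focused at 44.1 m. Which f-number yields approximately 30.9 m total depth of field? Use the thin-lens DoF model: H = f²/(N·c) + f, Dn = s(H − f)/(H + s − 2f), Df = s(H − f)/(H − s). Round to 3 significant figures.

Write h = H − f = f²/(N·c). The thin-lens limits are Dn = s·h/(h + (s−f)) and Df = s·h/(h − (s−f)), so DoF = Df − Dn = 2·s·(s−f)·h / (h² − (s−f)²).
That is a quadratic in h: DoF·h² − 2·s·(s−f)·h − DoF·(s−f)² = 0 ⇒ h = (s−f)·(s + √(s² + DoF²)) / DoF = 44010 × (44100 + √(44100² + 30900²)) / 30900 = 44010 × (44100 + 53848.1) / 30900 ≈ 139505 mm.
Then N = f²/(c·h) = 90² / (0.029 × 139505) = 8100 / 4045.6 ≈ 2.00.

f/2.00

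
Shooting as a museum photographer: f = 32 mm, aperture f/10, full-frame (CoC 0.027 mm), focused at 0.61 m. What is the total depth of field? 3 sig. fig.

Hyperfocal distance H = f²/(N·c) + f = 32²/(10 × 0.027) + 32 = 1024/0.27 + 32 ≈ 3824.6 mm ≈ 3.825 m.
Near limit Dn = s·(H − f)/(H + s − 2f) = 610 × (3824.6 − 32) / (3824.6 + 610 − 2 × 32) = 610 × 3792.6 / 4370.6 ≈ 529.33 mm.
Far limit Df = s·(H − f)/(H − s) = 610 × (3824.6 − 32) / (3824.6 − 610) = 610 × 3792.6 / 3214.6 ≈ 719.68 mm.
Depth of field = Df − Dn = 719.68 − 529.33 ≈ 190.35 mm.

190 mm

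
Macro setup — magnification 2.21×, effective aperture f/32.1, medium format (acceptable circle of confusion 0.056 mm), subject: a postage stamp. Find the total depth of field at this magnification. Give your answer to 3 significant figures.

At magnification m, DoF ≈ 2·N_eff·c/m² = 2 × 32.1 × 0.056 / 2.21² = 3.595 / 4.884 ≈ 0.736 mm.

0.736 mm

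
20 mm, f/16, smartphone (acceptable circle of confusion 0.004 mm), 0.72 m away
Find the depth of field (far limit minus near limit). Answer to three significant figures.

163 mm

Hyperfocal distance H = f²/(N·c) + f = 20²/(16 × 0.004) + 20 = 400/0.064 + 20 ≈ 6270.0 mm ≈ 6.270 m.
Near limit Dn = s·(H − f)/(H + s − 2f) = 720 × (6270.0 − 20) / (6270.0 + 720 − 2 × 20) = 720 × 6250.0 / 6950.0 ≈ 647.48 mm.
Far limit Df = s·(H − f)/(H − s) = 720 × (6270.0 − 20) / (6270.0 − 720) = 720 × 6250.0 / 5550.0 ≈ 810.81 mm.
Depth of field = Df − Dn = 810.81 − 647.48 ≈ 163.33 mm.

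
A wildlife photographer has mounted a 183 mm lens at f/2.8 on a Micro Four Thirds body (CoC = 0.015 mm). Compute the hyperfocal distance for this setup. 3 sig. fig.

798 m

Hyperfocal distance H = f²/(N·c) + f = 183²/(2.8 × 0.015) + 183 = 33489/0.042 + 183 ≈ 797540.1 mm ≈ 798 m.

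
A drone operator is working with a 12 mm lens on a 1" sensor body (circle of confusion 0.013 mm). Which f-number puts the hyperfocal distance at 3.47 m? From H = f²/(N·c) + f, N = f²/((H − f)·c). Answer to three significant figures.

Rearrange H = f²/(N·c) + f for N: N = f² / ((H − f)·c).
N = 12² / ((3470 − 12) × 0.013) = 144 / 44.95 ≈ 3.20.

f/3.20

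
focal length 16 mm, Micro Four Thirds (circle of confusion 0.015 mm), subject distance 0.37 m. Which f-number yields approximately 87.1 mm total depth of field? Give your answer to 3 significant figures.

f/5.60

Write h = H − f = f²/(N·c). The thin-lens limits are Dn = s·h/(h + (s−f)) and Df = s·h/(h − (s−f)), so DoF = Df − Dn = 2·s·(s−f)·h / (h² − (s−f)²).
That is a quadratic in h: DoF·h² − 2·s·(s−f)·h − DoF·(s−f)² = 0 ⇒ h = (s−f)·(s + √(s² + DoF²)) / DoF = 354 × (370 + √(370² + 87.1²)) / 87.1 = 354 × (370 + 380.114) / 87.1 ≈ 3048.7 mm.
Then N = f²/(c·h) = 16² / (0.015 × 3048.7) = 256 / 45.730 ≈ 5.60.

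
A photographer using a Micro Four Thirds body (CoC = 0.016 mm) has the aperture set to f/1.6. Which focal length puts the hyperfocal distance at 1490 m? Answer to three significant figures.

From H = f²/(N·c) + f, with f ≪ H: f ≈ √(H·N·c) = √(1490000 × 1.6 × 0.016) = √38144 ≈ 195.3 mm.
The +f correction barely moves this — solving exactly, f² + N·c·f − N·c·H = 0 ⇒ f = (−N·c + √((N·c)² + 4·N·c·H))/2 = (−0.0256 + √152576)/2 ≈ 195.29 mm, so f ≈ 195 mm.

195 mm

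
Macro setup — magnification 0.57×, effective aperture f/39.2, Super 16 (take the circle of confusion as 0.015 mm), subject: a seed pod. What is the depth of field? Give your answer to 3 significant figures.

At magnification m, DoF ≈ 2·N_eff·c/m² = 2 × 39.2 × 0.015 / 0.57² = 1.176 / 0.3249 ≈ 3.62 mm.

3.62 mm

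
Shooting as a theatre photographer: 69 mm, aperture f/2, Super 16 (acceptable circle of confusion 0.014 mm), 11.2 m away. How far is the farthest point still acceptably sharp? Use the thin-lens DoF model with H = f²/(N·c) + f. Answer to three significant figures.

12.0 m

Hyperfocal distance H = f²/(N·c) + f = 69²/(2 × 0.014) + 69 = 4761/0.028 + 69 ≈ 170104.7 mm ≈ 170.1 m.
Far limit Df = s·(H − f)/(H − s) = 11200 × (170104.7 − 69) / (170104.7 − 11200) = 11200 × 170035.7 / 158904.7 ≈ 11985 mm ≈ 12.0 m.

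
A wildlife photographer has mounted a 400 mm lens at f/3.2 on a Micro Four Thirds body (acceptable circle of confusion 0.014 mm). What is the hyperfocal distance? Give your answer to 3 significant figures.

Hyperfocal distance H = f²/(N·c) + f = 400²/(3.2 × 0.014) + 400 = 160000/0.0448 + 400 ≈ 3571828.6 mm ≈ 3570 m.

3570 m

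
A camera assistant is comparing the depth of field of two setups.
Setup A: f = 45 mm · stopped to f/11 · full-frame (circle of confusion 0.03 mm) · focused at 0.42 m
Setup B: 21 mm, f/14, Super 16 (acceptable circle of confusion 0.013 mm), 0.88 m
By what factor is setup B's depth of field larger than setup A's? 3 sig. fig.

Setup A: H = 45²/(11×0.03) + 45 ≈ 6181.4 mm; DoF = Df − Dn = 447.337 − 395.812 ≈ 51.525 mm.
Setup B: H = 21²/(14×0.013) + 21 ≈ 2444.1 mm; DoF = Df − Dn = 1363.30 − 649.68 ≈ 713.62 mm.
Ratio = 713.62 / 51.525 ≈ 13.8.

13.8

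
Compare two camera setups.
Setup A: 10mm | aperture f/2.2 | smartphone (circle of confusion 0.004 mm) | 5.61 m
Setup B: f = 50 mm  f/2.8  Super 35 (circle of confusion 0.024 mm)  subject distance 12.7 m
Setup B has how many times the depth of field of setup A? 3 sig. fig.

1.34

Setup A: H = 10²/(2.2×0.004) + 10 ≈ 11373.6 mm; DoF = Df − Dn = 11060.7 − 3758.0 ≈ 7302.7 mm.
Setup B: H = 50²/(2.8×0.024) + 50 ≈ 37252.4 mm; DoF = Df − Dn = 19243.4 − 9477.4 ≈ 9766.0 mm.
Ratio = 9766.0 / 7302.7 ≈ 1.34.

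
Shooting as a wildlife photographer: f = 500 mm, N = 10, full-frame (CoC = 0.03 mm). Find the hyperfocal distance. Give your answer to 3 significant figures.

Hyperfocal distance H = f²/(N·c) + f = 500²/(10 × 0.03) + 500 = 250000/0.3 + 500 ≈ 833833.3 mm ≈ 834 m.

834 m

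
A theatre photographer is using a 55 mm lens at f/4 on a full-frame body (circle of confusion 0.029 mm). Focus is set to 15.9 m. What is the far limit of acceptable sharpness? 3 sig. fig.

40.5 m

Hyperfocal distance H = f²/(N·c) + f = 55²/(4 × 0.029) + 55 = 3025/0.116 + 55 ≈ 26132.6 mm ≈ 26.13 m.
Far limit Df = s·(H − f)/(H − s) = 15900 × (26132.6 − 55) / (26132.6 − 15900) = 15900 × 26077.6 / 10232.6 ≈ 40521 mm ≈ 40.5 m.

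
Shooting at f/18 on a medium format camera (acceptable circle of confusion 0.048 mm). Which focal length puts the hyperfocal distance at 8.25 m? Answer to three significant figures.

From H = f²/(N·c) + f, with f ≪ H: f ≈ √(H·N·c) = √(8250 × 18 × 0.048) = √7128.0 ≈ 84.43 mm.
Exact: f² + N·c·f − N·c·H = 0 ⇒ f = (−N·c + √((N·c)² + 4·N·c·H))/2 = (−0.864 + √28513)/2 ≈ 83.997 mm ≈ 84.0 mm.

84.0 mm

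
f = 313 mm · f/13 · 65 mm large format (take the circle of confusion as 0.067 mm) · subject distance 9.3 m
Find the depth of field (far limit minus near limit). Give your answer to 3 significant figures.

1.50 m

Hyperfocal distance H = f²/(N·c) + f = 313²/(13 × 0.067) + 313 = 97969/0.871 + 313 ≈ 112791.8 mm ≈ 112.8 m.
Near limit Dn = s·(H − f)/(H + s − 2f) = 9300 × (112791.8 − 313) / (112791.8 + 9300 − 2 × 313) = 9300 × 112478.8 / 121465.8 ≈ 8611.9 mm.
Far limit Df = s·(H − f)/(H − s) = 9300 × (112791.8 − 313) / (112791.8 − 9300) = 9300 × 112478.8 / 103491.8 ≈ 10107.6 mm.
Depth of field = Df − Dn = 10107.6 − 8611.9 ≈ 1495.7 mm ≈ 1.50 m.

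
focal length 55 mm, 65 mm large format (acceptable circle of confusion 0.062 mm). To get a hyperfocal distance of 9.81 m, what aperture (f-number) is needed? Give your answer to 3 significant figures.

Rearrange H = f²/(N·c) + f for N: N = f² / ((H − f)·c).
N = 55² / ((9810 − 55) × 0.062) = 3025 / 604.8 ≈ 5.

f/5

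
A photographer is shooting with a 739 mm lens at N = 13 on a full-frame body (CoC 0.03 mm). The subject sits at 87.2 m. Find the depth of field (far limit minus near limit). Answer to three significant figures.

10.8 m

Hyperfocal distance H = f²/(N·c) + f = 739²/(13 × 0.03) + 739 = 546121/0.39 + 739 ≈ 1401049.3 mm ≈ 1401 m.
Near limit Dn = s·(H − f)/(H + s − 2f) = 87200 × (1401049.3 − 739) / (1401049.3 + 87200 − 2 × 739) = 87200 × 1400310.3 / 1486771.3 ≈ 82129 mm.
Far limit Df = s·(H − f)/(H − s) = 87200 × (1401049.3 − 739) / (1401049.3 − 87200) = 87200 × 1400310.3 / 1313849.3 ≈ 92938 mm.
Depth of field = Df − Dn = 92938 − 82129 ≈ 10809 mm ≈ 10.8 m.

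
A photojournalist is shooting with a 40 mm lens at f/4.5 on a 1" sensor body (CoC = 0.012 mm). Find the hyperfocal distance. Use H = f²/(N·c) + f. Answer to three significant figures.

29.7 m

Hyperfocal distance H = f²/(N·c) + f = 40²/(4.5 × 0.012) + 40 = 1600/0.054 + 40 ≈ 29669.6 mm ≈ 29.7 m.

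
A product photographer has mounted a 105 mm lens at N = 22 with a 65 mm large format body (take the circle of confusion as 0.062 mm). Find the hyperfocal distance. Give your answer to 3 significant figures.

8.19 m

Hyperfocal distance H = f²/(N·c) + f = 105²/(22 × 0.062) + 105 = 11025/1.364 + 105 ≈ 8187.8 mm ≈ 8.19 m.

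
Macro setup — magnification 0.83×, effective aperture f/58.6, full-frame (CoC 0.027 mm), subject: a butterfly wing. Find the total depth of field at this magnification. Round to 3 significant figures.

At magnification m, DoF ≈ 2·N_eff·c/m² = 2 × 58.6 × 0.027 / 0.83² = 3.164 / 0.6889 ≈ 4.59 mm.

4.59 mm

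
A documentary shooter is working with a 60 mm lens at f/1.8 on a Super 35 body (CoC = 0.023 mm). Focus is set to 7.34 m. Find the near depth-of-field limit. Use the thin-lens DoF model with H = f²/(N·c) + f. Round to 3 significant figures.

Hyperfocal distance H = f²/(N·c) + f = 60²/(1.8 × 0.023) + 60 = 3600/0.0414 + 60 ≈ 87016.5 mm ≈ 87.02 m.
Near limit Dn = s·(H − f)/(H + s − 2f) = 7340 × (87016.5 − 60) / (87016.5 + 7340 − 2 × 60) = 7340 × 86956.5 / 94236.5 ≈ 6773.0 mm ≈ 6.77 m.

6.77 m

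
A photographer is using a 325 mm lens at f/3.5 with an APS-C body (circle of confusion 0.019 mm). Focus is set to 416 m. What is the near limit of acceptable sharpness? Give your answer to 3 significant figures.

Hyperfocal distance H = f²/(N·c) + f = 325²/(3.5 × 0.019) + 325 = 105625/0.0665 + 325 ≈ 1588670.9 mm ≈ 1589 m.
Near limit Dn = s·(H − f)/(H + s − 2f) = 416000 × (1588670.9 − 325) / (1588670.9 + 416000 − 2 × 325) = 416000 × 1588345.9 / 2004020.9 ≈ 329713 mm ≈ 330 m.

330 m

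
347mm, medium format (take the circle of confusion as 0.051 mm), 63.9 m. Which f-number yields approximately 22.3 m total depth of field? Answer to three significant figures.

f/6.30

Write h = H − f = f²/(N·c). The thin-lens limits are Dn = s·h/(h + (s−f)) and Df = s·h/(h − (s−f)), so DoF = Df − Dn = 2·s·(s−f)·h / (h² − (s−f)²).
That is a quadratic in h: DoF·h² − 2·s·(s−f)·h − DoF·(s−f)² = 0 ⇒ h = (s−f)·(s + √(s² + DoF²)) / DoF = 63553 × (63900 + √(63900² + 22300²)) / 22300 = 63553 × (63900 + 67679.4) / 22300 ≈ 374989 mm.
Then N = f²/(c·h) = 347² / (0.051 × 374989) = 120409 / 19124 ≈ 6.30.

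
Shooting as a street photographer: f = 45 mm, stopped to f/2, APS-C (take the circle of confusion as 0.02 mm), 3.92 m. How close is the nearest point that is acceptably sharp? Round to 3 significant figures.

Hyperfocal distance H = f²/(N·c) + f = 45²/(2 × 0.02) + 45 = 2025/0.04 + 45 ≈ 50670.0 mm ≈ 50.67 m.
Near limit Dn = s·(H − f)/(H + s − 2f) = 3920 × (50670.0 − 45) / (50670.0 + 3920 − 2 × 45) = 3920 × 50625.0 / 54500.0 ≈ 3641.3 mm ≈ 3.64 m.

3.64 m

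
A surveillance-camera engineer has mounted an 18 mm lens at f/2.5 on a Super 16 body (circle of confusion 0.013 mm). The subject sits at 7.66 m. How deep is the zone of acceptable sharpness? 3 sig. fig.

28.5 m

Hyperfocal distance H = f²/(N·c) + f = 18²/(2.5 × 0.013) + 18 = 324/0.0325 + 18 ≈ 9987.2 mm ≈ 9.987 m.
Near limit Dn = s·(H − f)/(H + s − 2f) = 7660 × (9987.2 − 18) / (9987.2 + 7660 − 2 × 18) = 7660 × 9969.2 / 17611.2 ≈ 4336 mm.
Far limit Df = s·(H − f)/(H − s) = 7660 × (9987.2 − 18) / (9987.2 − 7660) = 7660 × 9969.2 / 2327.2 ≈ 32813 mm.
Depth of field = Df − Dn = 32813 − 4336 ≈ 28477 mm ≈ 28.5 m.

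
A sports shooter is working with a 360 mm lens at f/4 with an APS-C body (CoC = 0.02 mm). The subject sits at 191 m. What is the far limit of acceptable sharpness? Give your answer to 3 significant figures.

216 m

Hyperfocal distance H = f²/(N·c) + f = 360²/(4 × 0.02) + 360 = 129600/0.08 + 360 ≈ 1620360.0 mm ≈ 1620 m.
Far limit Df = s·(H − f)/(H − s) = 191000 × (1620360.0 − 360) / (1620360.0 − 191000) = 191000 × 1620000.0 / 1429360.0 ≈ 216475 mm ≈ 216 m.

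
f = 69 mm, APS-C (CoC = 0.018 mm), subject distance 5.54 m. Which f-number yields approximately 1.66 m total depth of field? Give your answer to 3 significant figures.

Write h = H − f = f²/(N·c). The thin-lens limits are Dn = s·h/(h + (s−f)) and Df = s·h/(h − (s−f)), so DoF = Df − Dn = 2·s·(s−f)·h / (h² − (s−f)²).
That is a quadratic in h: DoF·h² − 2·s·(s−f)·h − DoF·(s−f)² = 0 ⇒ h = (s−f)·(s + √(s² + DoF²)) / DoF = 5471 × (5540 + √(5540² + 1660²)) / 1660 = 5471 × (5540 + 5783.36) / 1660 ≈ 37319 mm.
Then N = f²/(c·h) = 69² / (0.018 × 37319) = 4761 / 671.75 ≈ 7.09.

f/7.09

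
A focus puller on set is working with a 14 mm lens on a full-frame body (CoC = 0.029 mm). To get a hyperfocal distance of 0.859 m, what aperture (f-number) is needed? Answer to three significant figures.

Rearrange H = f²/(N·c) + f for N: N = f² / ((H − f)·c).
N = 14² / ((859 − 14) × 0.029) = 196 / 24.51 ≈ 8.

f/8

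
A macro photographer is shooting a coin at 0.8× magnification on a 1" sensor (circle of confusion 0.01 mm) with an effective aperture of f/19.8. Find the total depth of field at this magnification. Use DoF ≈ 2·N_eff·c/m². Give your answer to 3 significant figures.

At magnification m, DoF ≈ 2·N_eff·c/m² = 2 × 19.8 × 0.01 / 0.8² = 0.396 / 0.64 ≈ 0.619 mm.

0.619 mm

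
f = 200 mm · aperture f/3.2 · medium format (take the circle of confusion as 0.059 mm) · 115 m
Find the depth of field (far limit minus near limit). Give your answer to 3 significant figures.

Hyperfocal distance H = f²/(N·c) + f = 200²/(3.2 × 0.059) + 200 = 40000/0.1888 + 200 ≈ 212064.4 mm ≈ 212.1 m.
Near limit Dn = s·(H − f)/(H + s − 2f) = 115000 × (212064.4 − 200) / (212064.4 + 115000 − 2 × 200) = 115000 × 211864.4 / 326664.4 ≈ 74585 mm.
Far limit Df = s·(H − f)/(H − s) = 115000 × (212064.4 − 200) / (212064.4 − 115000) = 115000 × 211864.4 / 97064.4 ≈ 251013 mm.
Depth of field = Df − Dn = 251013 − 74585 ≈ 176428 mm ≈ 176 m.

176 m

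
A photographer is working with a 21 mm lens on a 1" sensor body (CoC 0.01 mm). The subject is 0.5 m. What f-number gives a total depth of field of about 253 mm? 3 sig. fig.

f/22

Write h = H − f = f²/(N·c). The thin-lens limits are Dn = s·h/(h + (s−f)) and Df = s·h/(h − (s−f)), so DoF = Df − Dn = 2·s·(s−f)·h / (h² − (s−f)²).
That is a quadratic in h: DoF·h² − 2·s·(s−f)·h − DoF·(s−f)² = 0 ⇒ h = (s−f)·(s + √(s² + DoF²)) / DoF = 479 × (500 + √(500² + 253²)) / 253 = 479 × (500 + 560.365) / 253 ≈ 2007.6 mm.
Then N = f²/(c·h) = 21² / (0.01 × 2007.6) = 441 / 20.076 ≈ 22.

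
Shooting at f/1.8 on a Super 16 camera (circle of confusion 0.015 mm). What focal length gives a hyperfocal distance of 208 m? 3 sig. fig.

74.9 mm

From H = f²/(N·c) + f, with f ≪ H: f ≈ √(H·N·c) = √(208000 × 1.8 × 0.015) = √5616.0 ≈ 74.94 mm.
The +f correction barely moves this — solving exactly, f² + N·c·f − N·c·H = 0 ⇒ f = (−N·c + √((N·c)² + 4·N·c·H))/2 = (−0.027 + √22464)/2 ≈ 74.926 mm, so f ≈ 74.9 mm.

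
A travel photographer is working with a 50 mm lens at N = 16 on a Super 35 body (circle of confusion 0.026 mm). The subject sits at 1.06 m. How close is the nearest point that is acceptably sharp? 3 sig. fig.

Hyperfocal distance H = f²/(N·c) + f = 50²/(16 × 0.026) + 50 = 2500/0.416 + 50 ≈ 6059.6 mm ≈ 6.060 m.
Near limit Dn = s·(H − f)/(H + s − 2f) = 1060 × (6059.6 − 50) / (6059.6 + 1060 − 2 × 50) = 1060 × 6009.6 / 7019.6 ≈ 907.48 mm ≈ 0.907 m.

0.907 m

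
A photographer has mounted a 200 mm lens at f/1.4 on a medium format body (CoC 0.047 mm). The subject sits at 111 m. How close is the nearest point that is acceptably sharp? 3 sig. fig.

93.9 m

Hyperfocal distance H = f²/(N·c) + f = 200²/(1.4 × 0.047) + 200 = 40000/0.0658 + 200 ≈ 608102.7 mm ≈ 608.1 m.
Near limit Dn = s·(H − f)/(H + s − 2f) = 111000 × (608102.7 − 200) / (608102.7 + 111000 − 2 × 200) = 111000 × 607902.7 / 718702.7 ≈ 93888 mm ≈ 93.9 m.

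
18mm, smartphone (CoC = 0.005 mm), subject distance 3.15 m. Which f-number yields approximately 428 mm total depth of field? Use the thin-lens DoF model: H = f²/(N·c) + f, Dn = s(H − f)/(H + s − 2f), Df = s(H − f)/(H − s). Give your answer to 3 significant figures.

Write h = H − f = f²/(N·c). The thin-lens limits are Dn = s·h/(h + (s−f)) and Df = s·h/(h − (s−f)), so DoF = Df − Dn = 2·s·(s−f)·h / (h² − (s−f)²).
That is a quadratic in h: DoF·h² − 2·s·(s−f)·h − DoF·(s−f)² = 0 ⇒ h = (s−f)·(s + √(s² + DoF²)) / DoF = 3132 × (3150 + √(3150² + 428²)) / 428 = 3132 × (3150 + 3178.94) / 428 ≈ 46314 mm.
Then N = f²/(c·h) = 18² / (0.005 × 46314) = 324 / 231.57 ≈ 1.40.

f/1.40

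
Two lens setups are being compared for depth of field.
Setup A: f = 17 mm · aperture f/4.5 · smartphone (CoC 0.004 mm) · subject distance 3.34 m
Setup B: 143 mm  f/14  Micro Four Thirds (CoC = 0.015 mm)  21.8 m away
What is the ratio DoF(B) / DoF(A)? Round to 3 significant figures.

Setup A: H = 17²/(4.5×0.004) + 17 ≈ 16072.6 mm; DoF = Df − Dn = 4211.7 − 2767.3 ≈ 1444.4 mm.
Setup B: H = 143²/(14×0.015) + 143 ≈ 97519.2 mm; DoF = Df − Dn = 28035 − 17834 ≈ 10201 mm.
Ratio = 10201 / 1444.4 ≈ 7.06.

7.06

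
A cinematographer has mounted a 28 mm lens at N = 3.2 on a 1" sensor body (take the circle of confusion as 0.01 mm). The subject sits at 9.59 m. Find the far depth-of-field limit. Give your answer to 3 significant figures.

15.7 m

Hyperfocal distance H = f²/(N·c) + f = 28²/(3.2 × 0.01) + 28 = 784/0.032 + 28 ≈ 24528.0 mm ≈ 24.53 m.
Far limit Df = s·(H − f)/(H − s) = 9590 × (24528.0 − 28) / (24528.0 − 9590) = 9590 × 24500.0 / 14938.0 ≈ 15729 mm ≈ 15.7 m.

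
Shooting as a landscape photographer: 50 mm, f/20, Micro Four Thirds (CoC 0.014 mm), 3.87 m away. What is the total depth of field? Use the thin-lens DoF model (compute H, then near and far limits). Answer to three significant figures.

4.05 m

Hyperfocal distance H = f²/(N·c) + f = 50²/(20 × 0.014) + 50 = 2500/0.28 + 50 ≈ 8978.6 mm ≈ 8.979 m.
Near limit Dn = s·(H − f)/(H + s − 2f) = 3870 × (8978.6 − 50) / (8978.6 + 3870 − 2 × 50) = 3870 × 8928.6 / 12748.6 ≈ 2710.4 mm.
Far limit Df = s·(H − f)/(H − s) = 3870 × (8978.6 − 50) / (8978.6 − 3870) = 3870 × 8928.6 / 5108.6 ≈ 6763.8 mm.
Depth of field = Df − Dn = 6763.8 − 2710.4 ≈ 4053.4 mm ≈ 4.05 m.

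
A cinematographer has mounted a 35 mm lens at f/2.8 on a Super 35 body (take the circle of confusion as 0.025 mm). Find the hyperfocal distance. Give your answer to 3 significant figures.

17.5 m

Hyperfocal distance H = f²/(N·c) + f = 35²/(2.8 × 0.025) + 35 = 1225/0.07 + 35 ≈ 17535.0 mm ≈ 17.5 m.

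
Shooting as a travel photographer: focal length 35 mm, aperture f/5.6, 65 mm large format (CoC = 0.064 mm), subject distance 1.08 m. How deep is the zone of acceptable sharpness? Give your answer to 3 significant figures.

Hyperfocal distance H = f²/(N·c) + f = 35²/(5.6 × 0.064) + 35 = 1225/0.3584 + 35 ≈ 3453.0 mm ≈ 3.453 m.
Near limit Dn = s·(H − f)/(H + s − 2f) = 1080 × (3453.0 − 35) / (3453.0 + 1080 − 2 × 35) = 1080 × 3418.0 / 4463.0 ≈ 827.12 mm.
Far limit Df = s·(H − f)/(H − s) = 1080 × (3453.0 − 35) / (3453.0 − 1080) = 1080 × 3418.0 / 2373.0 ≈ 1555.61 mm.
Depth of field = Df − Dn = 1555.61 − 827.12 ≈ 728.49 mm ≈ 0.728 m.

0.728 m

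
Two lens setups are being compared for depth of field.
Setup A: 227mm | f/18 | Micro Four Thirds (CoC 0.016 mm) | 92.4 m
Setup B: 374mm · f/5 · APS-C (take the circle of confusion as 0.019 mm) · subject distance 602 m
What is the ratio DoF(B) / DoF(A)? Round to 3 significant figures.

Setup A: H = 227²/(18×0.016) + 227 ≈ 179147.1 mm; DoF = Df − Dn = 190579 − 60984 ≈ 129595 mm.
Setup B: H = 374²/(5×0.019) + 374 ≈ 1472752.9 mm; DoF = Df − Dn = 1017938 − 427372 ≈ 590566 mm.
Ratio = 590566 / 129595 ≈ 4.56.

4.56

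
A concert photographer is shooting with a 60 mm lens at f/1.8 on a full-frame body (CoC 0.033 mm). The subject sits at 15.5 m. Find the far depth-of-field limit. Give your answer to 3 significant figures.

Hyperfocal distance H = f²/(N·c) + f = 60²/(1.8 × 0.033) + 60 = 3600/0.0594 + 60 ≈ 60666.1 mm ≈ 60.67 m.
Far limit Df = s·(H − f)/(H − s) = 15500 × (60666.1 − 60) / (60666.1 − 15500) = 15500 × 60606.1 / 45166.1 ≈ 20799 mm ≈ 20.8 m.

20.8 m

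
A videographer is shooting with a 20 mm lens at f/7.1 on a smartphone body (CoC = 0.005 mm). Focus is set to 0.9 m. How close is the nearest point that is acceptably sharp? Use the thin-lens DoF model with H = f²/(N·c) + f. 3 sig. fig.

0.835 m

Hyperfocal distance H = f²/(N·c) + f = 20²/(7.1 × 0.005) + 20 = 400/0.0355 + 20 ≈ 11287.6 mm ≈ 11.29 m.
Near limit Dn = s·(H − f)/(H + s − 2f) = 900 × (11287.6 − 20) / (11287.6 + 900 − 2 × 20) = 900 × 11267.6 / 12147.6 ≈ 834.80 mm ≈ 0.835 m.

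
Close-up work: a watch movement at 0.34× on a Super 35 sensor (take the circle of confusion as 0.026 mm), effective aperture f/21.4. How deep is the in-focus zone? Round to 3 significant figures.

9.63 mm

At magnification m, DoF ≈ 2·N_eff·c/m² = 2 × 21.4 × 0.026 / 0.34² = 1.113 / 0.1156 ≈ 9.63 mm.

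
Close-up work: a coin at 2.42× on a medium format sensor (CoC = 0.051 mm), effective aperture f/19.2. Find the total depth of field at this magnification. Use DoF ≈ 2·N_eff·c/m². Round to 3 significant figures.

At magnification m, DoF ≈ 2·N_eff·c/m² = 2 × 19.2 × 0.051 / 2.42² = 1.958 / 5.856 ≈ 0.334 mm.

0.334 mm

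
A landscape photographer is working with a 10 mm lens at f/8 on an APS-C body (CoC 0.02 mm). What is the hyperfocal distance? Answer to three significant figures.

0.635 m

Hyperfocal distance H = f²/(N·c) + f = 10²/(8 × 0.02) + 10 = 100/0.16 + 10 ≈ 635.0 mm ≈ 0.635 m.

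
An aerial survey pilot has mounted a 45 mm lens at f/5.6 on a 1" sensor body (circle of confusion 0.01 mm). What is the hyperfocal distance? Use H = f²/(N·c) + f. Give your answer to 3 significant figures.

36.2 m

Hyperfocal distance H = f²/(N·c) + f = 45²/(5.6 × 0.01) + 45 = 2025/0.056 + 45 ≈ 36205.7 mm ≈ 36.2 m.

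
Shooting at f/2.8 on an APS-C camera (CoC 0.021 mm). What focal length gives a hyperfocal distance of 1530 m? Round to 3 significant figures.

300 mm

From H = f²/(N·c) + f, with f ≪ H: f ≈ √(H·N·c) = √(1530000 × 2.8 × 0.021) = √89964 ≈ 299.9 mm.
The +f correction barely moves this — solving exactly, f² + N·c·f − N·c·H = 0 ⇒ f = (−N·c + √((N·c)² + 4·N·c·H))/2 = (−0.0588 + √359856)/2 ≈ 299.91 mm, so f ≈ 300 mm.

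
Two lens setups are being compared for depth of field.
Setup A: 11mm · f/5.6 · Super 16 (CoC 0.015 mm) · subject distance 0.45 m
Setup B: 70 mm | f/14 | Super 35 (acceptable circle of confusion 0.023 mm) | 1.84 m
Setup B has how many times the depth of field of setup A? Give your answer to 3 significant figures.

Setup A: H = 11²/(5.6×0.015) + 11 ≈ 1451.5 mm; DoF = Df − Dn = 647.26 − 344.89 ≈ 302.37 mm.
Setup B: H = 70²/(14×0.023) + 70 ≈ 15287.4 mm; DoF = Df − Dn = 2082.19 − 1648.28 ≈ 433.91 mm.
Ratio = 433.91 / 302.37 ≈ 1.44.

1.44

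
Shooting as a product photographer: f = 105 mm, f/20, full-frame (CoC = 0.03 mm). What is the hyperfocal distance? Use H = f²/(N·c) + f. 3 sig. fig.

18.5 m

Hyperfocal distance H = f²/(N·c) + f = 105²/(20 × 0.03) + 105 = 11025/0.6 + 105 ≈ 18480.0 mm ≈ 18.5 m.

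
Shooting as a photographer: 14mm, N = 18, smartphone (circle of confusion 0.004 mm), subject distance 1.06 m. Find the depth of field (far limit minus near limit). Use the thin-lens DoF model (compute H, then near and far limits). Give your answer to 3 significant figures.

Hyperfocal distance H = f²/(N·c) + f = 14²/(18 × 0.004) + 14 = 196/0.072 + 14 ≈ 2736.2 mm ≈ 2.736 m.
Near limit Dn = s·(H − f)/(H + s − 2f) = 1060 × (2736.2 − 14) / (2736.2 + 1060 − 2 × 14) = 1060 × 2722.2 / 3768.2 ≈ 765.76 mm.
Far limit Df = s·(H − f)/(H − s) = 1060 × (2736.2 − 14) / (2736.2 − 1060) = 1060 × 2722.2 / 1676.2 ≈ 1721.46 mm.
Depth of field = Df − Dn = 1721.46 − 765.76 ≈ 955.70 mm ≈ 0.956 m.

0.956 m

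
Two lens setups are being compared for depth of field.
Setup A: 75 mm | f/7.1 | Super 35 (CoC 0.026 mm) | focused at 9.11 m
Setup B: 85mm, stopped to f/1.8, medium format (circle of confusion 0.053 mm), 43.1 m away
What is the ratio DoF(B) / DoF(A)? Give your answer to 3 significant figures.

12.2

Setup A: H = 75²/(7.1×0.026) + 75 ≈ 30546.3 mm; DoF = Df − Dn = 12949.7 − 7026.6 ≈ 5923.1 mm.
Setup B: H = 85²/(1.8×0.053) + 85 ≈ 75818.8 mm; DoF = Df − Dn = 99763 − 27488 ≈ 72275 mm.
Ratio = 72275 / 5923.1 ≈ 12.2.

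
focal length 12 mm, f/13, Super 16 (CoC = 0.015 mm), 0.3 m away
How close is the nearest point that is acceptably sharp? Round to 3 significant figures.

216 mm

Hyperfocal distance H = f²/(N·c) + f = 12²/(13 × 0.015) + 12 = 144/0.195 + 12 ≈ 750.5 mm ≈ 0.750 m.
Near limit Dn = s·(H − f)/(H + s − 2f) = 300 × (750.5 − 12) / (750.5 + 300 − 2 × 12) = 300 × 738.5 / 1026.5 ≈ 215.83 mm.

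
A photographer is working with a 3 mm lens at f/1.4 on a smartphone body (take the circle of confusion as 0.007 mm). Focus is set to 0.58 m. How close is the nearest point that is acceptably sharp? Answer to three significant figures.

356 mm

Hyperfocal distance H = f²/(N·c) + f = 3²/(1.4 × 0.007) + 3 = 9/0.0098 + 3 ≈ 921.4 mm ≈ 0.921 m.
Near limit Dn = s·(H − f)/(H + s − 2f) = 580 × (921.4 − 3) / (921.4 + 580 − 2 × 3) = 580 × 918.4 / 1495.4 ≈ 356.20 mm.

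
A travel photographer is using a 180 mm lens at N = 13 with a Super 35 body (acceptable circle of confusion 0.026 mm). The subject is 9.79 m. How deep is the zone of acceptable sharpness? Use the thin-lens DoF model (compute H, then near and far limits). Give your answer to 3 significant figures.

1.98 m

Hyperfocal distance H = f²/(N·c) + f = 180²/(13 × 0.026) + 180 = 32400/0.338 + 180 ≈ 96038.0 mm ≈ 96.04 m.
Near limit Dn = s·(H − f)/(H + s − 2f) = 9790 × (96038.0 − 180) / (96038.0 + 9790 − 2 × 180) = 9790 × 95858.0 / 105468.0 ≈ 8898.0 mm.
Far limit Df = s·(H − f)/(H − s) = 9790 × (96038.0 − 180) / (96038.0 − 9790) = 9790 × 95858.0 / 86248.0 ≈ 10880.8 mm.
Depth of field = Df − Dn = 10880.8 − 8898.0 ≈ 1982.8 mm ≈ 1.98 m.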